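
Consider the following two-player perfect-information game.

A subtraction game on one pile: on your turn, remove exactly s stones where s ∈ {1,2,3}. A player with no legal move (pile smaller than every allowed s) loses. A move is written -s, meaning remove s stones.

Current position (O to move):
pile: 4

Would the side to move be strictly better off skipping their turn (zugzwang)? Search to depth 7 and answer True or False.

zugzwang(4, O) = True

ply 1, O at 4 | -1=-1→3*; -2=-1→2; -3=-1→1
ply 2, X at 3 | -1=-1→2; -2=-1→1; -3=+1→0*
ply 3: 0 is terminal -1 (O); from 4 depth 7
if O skipped the turn, X would face:
~ ply 1, X at 4 | -1=-1→3*; -2=-1→2; -3=-1→1
~ ply 2, O at 3 | -1=-1→2; -2=-1→1; -3=+1→0*
~ ply 3: 0 is terminal -1 (X); from 4 depth 7
compare (O): move=-1 vs pass=+1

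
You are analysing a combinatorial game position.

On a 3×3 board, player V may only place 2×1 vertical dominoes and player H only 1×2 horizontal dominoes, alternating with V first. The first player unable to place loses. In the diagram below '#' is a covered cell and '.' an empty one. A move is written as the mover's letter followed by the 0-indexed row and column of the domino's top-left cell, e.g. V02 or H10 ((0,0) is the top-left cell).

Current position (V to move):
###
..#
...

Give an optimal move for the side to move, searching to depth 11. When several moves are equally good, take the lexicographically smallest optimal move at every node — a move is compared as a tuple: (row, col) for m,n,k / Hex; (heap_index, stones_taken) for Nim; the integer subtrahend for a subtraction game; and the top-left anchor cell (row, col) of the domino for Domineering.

ply 1, V at ###/..#/... | V10=-1→###/#.#/#..; V11=+1→###/.##/.#.*
ply 2: ###/.##/.#. is terminal -1 (H); from ###/..#/... depth 11

V's best at [###/..#/...]: V11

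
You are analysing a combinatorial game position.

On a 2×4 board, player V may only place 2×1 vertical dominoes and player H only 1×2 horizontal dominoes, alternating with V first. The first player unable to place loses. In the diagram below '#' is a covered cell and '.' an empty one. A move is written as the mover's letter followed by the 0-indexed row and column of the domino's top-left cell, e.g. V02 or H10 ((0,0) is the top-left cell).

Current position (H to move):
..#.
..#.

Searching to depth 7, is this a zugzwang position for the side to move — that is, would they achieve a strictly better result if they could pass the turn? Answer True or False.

zugzwang(..#./..#., H) = False

ply 1, H at ..#./..#. | H00=+1→###./..#.*; H10=+1→..#./###.
ply 2, V at ###./..#. | V03=-1→####/..##*
ply 3, H at ####/..## | H10=+1→####/####*
ply 4: ####/#### is terminal -1 (V); from ..#./..#. depth 7
suppose H passes — search the same position with V to move:
pass> ply 1, V at ..#./..#. | V00=+1→#.#./#.#.*; V01=+1→.##./.##.; V03=-1→..##/..##
pass> ply 2: #.#./#.#. is terminal -1 (H); from ..#./..#. depth 7
for H: play +1, pass -1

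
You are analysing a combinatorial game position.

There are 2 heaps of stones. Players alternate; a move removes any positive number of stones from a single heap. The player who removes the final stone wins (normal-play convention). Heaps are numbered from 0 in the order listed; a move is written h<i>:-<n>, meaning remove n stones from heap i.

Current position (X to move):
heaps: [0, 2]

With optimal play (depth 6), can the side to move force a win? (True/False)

[(0,2)] X move#1: h1:-1:-1/(0,1), h1:-2:+1/(0,0)*
[(0,0)] end (terminal -1, O#2); searched (0,2) to 6

X winning at [(0,2)]: True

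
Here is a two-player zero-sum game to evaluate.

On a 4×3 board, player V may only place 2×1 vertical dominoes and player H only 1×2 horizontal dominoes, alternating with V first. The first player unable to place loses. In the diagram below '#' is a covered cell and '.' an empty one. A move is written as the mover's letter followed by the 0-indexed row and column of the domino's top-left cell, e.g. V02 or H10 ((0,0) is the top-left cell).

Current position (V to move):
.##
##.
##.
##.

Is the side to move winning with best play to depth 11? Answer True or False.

p1 V@[.##/##./##./##.]: V12[.##/###/###/##.]+1* V22[.##/##./###/###]+1
p2 H@[.##/###/###/##.] terminal -1; root [.##/##./##./##.] d11

V winning at [.##/##./##./##.]: True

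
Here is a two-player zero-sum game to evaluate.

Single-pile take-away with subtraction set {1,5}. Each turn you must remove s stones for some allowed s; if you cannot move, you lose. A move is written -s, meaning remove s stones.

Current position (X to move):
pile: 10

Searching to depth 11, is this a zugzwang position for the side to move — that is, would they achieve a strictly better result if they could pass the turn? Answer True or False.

p1 X@[10]: -1[9]-1* -5[5]-1
p2 O@[9]: -1[8]+1* -5[4]+1
p3 X@[8]: -1[7]-1* -5[3]-1
p4 O@[7]: -1[6]+1* -5[2]+1
p5 X@[6]: -1[5]-1* -5[1]-1
p6 O@[5]: -1[4]+1* -5[0]+1
p7 X@[4]: -1[3]-1*
p8 O@[3]: -1[2]+1*
p9 X@[2]: -1[1]-1*
p10 O@[1]: -1[0]+1*
p11 X@[0] terminal -1; root [10] d11
if X skipped the turn, O would face:
~ p1 O@[10]: -1[9]-1* -5[5]-1
~ p2 X@[9]: -1[8]+1* -5[4]+1
~ p3 O@[8]: -1[7]-1* -5[3]-1
~ p4 X@[7]: -1[6]+1* -5[2]+1
~ p5 O@[6]: -1[5]-1* -5[1]-1
~ p6 X@[5]: -1[4]+1* -5[0]+1
~ p7 O@[4]: -1[3]-1*
~ p8 X@[3]: -1[2]+1*
~ p9 O@[2]: -1[1]-1*
~ p10 X@[1]: -1[0]+1*
~ p11 O@[0] terminal -1; root [10] d11
compare (X): move=-1 vs pass=+1

zugzwang(10, X) = True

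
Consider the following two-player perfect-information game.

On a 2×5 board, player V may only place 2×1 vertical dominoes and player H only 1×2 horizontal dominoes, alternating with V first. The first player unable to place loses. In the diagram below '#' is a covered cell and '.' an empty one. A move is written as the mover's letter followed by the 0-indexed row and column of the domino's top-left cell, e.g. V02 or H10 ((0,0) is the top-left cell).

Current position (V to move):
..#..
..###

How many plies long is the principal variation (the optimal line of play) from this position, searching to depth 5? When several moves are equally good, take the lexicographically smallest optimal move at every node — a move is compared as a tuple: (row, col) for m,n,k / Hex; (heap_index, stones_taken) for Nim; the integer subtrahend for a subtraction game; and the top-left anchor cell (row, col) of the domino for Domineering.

PV length from [..#../..###]: 3 plies

p1 V@[..#../..###]: V00[#.#../#.###]+1* V01[.##../.####]+1
p2 H@[#.#../#.###]: H03[#.###/#.###]-1*
p3 V@[#.###/#.###]: V01[#####/#####]+1*
p4 H@[#####/#####] terminal -1; root [..#../..###] d5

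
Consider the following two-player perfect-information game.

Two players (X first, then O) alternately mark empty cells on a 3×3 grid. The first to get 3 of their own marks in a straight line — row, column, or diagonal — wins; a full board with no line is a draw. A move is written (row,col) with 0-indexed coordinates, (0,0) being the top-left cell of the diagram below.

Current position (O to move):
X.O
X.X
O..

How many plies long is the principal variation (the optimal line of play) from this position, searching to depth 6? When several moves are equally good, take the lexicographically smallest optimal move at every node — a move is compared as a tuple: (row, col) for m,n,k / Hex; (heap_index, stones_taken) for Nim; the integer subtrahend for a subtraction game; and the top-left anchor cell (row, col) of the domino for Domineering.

PV length from [X.O/X.X/O..]: 1 ply

[X.O/X.X/O..] O move#1: (0,1):-1/XOO/X.X/O.., (1,1):+1/X.O/XOX/O..*, (2,1):-1/X.O/X.X/OO., (2,2):-1/X.O/X.X/O.O
[X.O/XOX/O..] end (terminal -1, X#2); searched X.O/X.X/O.. to 6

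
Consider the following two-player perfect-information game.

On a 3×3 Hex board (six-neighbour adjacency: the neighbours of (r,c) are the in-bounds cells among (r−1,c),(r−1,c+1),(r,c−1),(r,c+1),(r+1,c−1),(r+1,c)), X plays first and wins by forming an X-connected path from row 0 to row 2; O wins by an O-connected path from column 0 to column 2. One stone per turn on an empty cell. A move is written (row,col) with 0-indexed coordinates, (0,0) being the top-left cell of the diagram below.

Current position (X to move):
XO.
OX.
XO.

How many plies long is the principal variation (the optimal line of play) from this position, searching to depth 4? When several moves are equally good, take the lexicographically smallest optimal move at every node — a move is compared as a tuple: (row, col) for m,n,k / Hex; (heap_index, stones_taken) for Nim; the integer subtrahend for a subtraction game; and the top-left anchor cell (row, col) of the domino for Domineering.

PV length from [XO./OX./XO.]: 1 ply

p1 X@[XO./OX./XO.]: (0,2)[XOX/OX./XO.]+1* (1,2)[XO./OXX/XO.]-1 (2,2)[XO./OX./XOX]-1
p2 O@[XOX/OX./XO.] terminal -1; root [XO./OX./XO.] d4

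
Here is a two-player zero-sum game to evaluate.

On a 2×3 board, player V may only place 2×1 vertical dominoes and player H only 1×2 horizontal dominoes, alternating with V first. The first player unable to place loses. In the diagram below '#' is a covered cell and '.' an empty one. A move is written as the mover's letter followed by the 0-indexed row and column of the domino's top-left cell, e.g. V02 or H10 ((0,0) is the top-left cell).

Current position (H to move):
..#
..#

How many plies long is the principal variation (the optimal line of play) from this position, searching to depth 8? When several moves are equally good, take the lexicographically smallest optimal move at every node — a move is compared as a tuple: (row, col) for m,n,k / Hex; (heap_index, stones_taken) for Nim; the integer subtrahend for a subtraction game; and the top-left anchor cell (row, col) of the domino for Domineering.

PV length from [..#/..#]: 1 ply

p1 H@[..#/..#]: H00[###/..#]+1* H10[..#/###]+1
p2 V@[###/..#] terminal -1; root [..#/..#] d8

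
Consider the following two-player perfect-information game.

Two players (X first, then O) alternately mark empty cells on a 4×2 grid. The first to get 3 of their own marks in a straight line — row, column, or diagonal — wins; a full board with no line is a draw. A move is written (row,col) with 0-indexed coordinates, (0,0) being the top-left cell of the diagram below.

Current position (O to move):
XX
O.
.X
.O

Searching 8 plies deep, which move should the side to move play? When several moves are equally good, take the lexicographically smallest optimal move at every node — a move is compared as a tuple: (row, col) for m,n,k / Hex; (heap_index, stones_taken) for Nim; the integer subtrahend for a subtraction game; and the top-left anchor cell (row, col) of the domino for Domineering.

ply 1, O at XX/O./.X/.O | (1,1)=+0→XX/OO/.X/.O*; (2,0)=-1→XX/O./OX/.O; (3,0)=-1→XX/O./.X/OO
ply 2, X at XX/OO/.X/.O | (2,0)=+0→XX/OO/XX/.O*; (3,0)=+0→XX/OO/.X/XO
ply 3, O at XX/OO/XX/.O | (3,0)=+0→XX/OO/XX/OO*
ply 4: XX/OO/XX/OO is terminal +0 (X); from XX/O./.X/.O depth 8

O's best at [XX/O./.X/.O]: (1,1)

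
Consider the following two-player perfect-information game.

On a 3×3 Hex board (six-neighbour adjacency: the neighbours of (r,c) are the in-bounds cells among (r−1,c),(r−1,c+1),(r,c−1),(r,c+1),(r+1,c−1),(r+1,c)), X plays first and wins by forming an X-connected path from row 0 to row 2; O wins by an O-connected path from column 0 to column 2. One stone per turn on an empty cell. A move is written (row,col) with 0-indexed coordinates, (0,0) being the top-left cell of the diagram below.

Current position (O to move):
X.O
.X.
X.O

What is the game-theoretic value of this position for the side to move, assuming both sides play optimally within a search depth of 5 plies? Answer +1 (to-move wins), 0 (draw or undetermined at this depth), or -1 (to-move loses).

[X.O/.X./X.O] O move#1: (0,1):-1/XOO/.X./X.O*, (1,0):-1/X.O/OX./X.O, (1,2):-1/X.O/.XO/X.O, (2,1):-1/X.O/.X./XOO
[XOO/.X./X.O] X move#2: (1,0):+1/XOO/XX./X.O*, (1,2):-1/XOO/.XX/X.O, (2,1):-1/XOO/.X./XXO
[XOO/XX./X.O] end (terminal -1, O#3); searched X.O/.X./X.O to 5

value(X.O/.X./X.O, O) = -1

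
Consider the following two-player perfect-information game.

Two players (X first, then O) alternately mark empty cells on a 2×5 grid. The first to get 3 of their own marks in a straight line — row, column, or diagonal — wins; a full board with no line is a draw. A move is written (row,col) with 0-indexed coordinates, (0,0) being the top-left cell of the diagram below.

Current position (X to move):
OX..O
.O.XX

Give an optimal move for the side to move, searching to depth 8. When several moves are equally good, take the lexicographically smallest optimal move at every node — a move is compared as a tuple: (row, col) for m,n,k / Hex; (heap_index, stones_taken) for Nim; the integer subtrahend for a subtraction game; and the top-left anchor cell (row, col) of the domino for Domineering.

X's best at [OX..O/.O.XX]: (0,2)

[OX..O/.O.XX] X move#1: (0,2):+1/OXX.O/.O.XX*, (0,3):+1/OX.XO/.O.XX, (1,0):+0/OX..O/XO.XX, (1,2):+1/OX..O/.OXXX
[OXX.O/.O.XX] O move#2: (0,3):-1/OXXOO/.O.XX*, (1,0):-1/OXX.O/OO.XX, (1,2):-1/OXX.O/.OOXX
[OXXOO/.O.XX] X move#3: (1,0):+0/OXXOO/XO.XX, (1,2):+1/OXXOO/.OXXX*
[OXXOO/.OXXX] end (terminal -1, O#4); searched OX..O/.O.XX to 8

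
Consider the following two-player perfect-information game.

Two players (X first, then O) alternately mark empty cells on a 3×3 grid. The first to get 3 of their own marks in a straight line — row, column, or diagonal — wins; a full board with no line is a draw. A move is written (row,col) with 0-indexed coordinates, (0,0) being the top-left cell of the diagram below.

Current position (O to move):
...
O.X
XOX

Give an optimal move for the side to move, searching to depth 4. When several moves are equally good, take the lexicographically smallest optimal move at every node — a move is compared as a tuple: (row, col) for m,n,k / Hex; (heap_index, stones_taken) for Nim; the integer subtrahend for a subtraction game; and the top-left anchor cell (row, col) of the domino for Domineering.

p1 O@[.../O.X/XOX]: (0,0)[O../O.X/XOX]-1 (0,1)[.O./O.X/XOX]-1 (0,2)[..O/O.X/XOX]+0* (1,1)[.../OOX/XOX]-1
p2 X@[..O/O.X/XOX]: (0,0)[X.O/O.X/XOX]+0* (0,1)[.XO/O.X/XOX]+0 (1,1)[..O/OXX/XOX]+0
p3 O@[X.O/O.X/XOX]: (0,1)[XOO/O.X/XOX]-1 (1,1)[X.O/OOX/XOX]+0*
p4 X@[X.O/OOX/XOX]: (0,1)[XXO/OOX/XOX]+0*
p5 O@[XXO/OOX/XOX] terminal +0; root [.../O.X/XOX] d4

O's best at [.../O.X/XOX]: (0,2)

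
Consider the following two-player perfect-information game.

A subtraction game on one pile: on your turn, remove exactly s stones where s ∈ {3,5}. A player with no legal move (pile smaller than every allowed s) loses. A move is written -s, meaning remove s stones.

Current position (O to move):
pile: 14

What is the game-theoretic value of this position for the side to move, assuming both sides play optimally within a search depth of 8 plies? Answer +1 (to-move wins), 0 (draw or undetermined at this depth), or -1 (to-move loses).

value(14, O) = +1

ply 1, O at 14 | -3=-1→11; -5=+1→9*
ply 2, X at 9 | -3=-1→6*; -5=-1→4
ply 3, O at 6 | -3=-1→3; -5=+1→1*
ply 4: 1 is terminal -1 (X); from 14 depth 8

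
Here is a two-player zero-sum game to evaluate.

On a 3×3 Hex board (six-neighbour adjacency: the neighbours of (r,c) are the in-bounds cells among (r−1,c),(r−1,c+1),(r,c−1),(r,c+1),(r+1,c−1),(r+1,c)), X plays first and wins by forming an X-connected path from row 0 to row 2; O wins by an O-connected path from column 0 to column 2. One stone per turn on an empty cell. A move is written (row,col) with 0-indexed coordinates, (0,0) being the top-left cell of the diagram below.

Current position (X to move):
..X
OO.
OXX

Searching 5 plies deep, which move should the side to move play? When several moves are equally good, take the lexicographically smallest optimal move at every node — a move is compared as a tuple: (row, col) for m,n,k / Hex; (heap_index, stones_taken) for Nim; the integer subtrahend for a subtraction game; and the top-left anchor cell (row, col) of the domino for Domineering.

ply 1, X at ..X/OO./OXX | (0,0)=-1→X.X/OO./OXX; (0,1)=-1→.XX/OO./OXX; (1,2)=+1→..X/OOX/OXX*
ply 2: ..X/OOX/OXX is terminal -1 (O); from ..X/OO./OXX depth 5

X's best at [..X/OO./OXX]: (1,2)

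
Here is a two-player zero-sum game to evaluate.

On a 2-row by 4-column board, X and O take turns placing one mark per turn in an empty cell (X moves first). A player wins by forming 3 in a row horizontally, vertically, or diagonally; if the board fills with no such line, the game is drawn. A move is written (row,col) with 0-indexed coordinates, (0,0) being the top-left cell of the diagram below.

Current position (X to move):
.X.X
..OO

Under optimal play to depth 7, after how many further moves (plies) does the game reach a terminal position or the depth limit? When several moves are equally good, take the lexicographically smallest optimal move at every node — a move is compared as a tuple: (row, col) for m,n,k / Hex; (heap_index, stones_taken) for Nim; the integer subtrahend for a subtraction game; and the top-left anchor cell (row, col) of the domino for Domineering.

ply 1, X at .X.X/..OO | (0,0)=-1→XX.X/..OO; (0,2)=+1→.XXX/..OO*; (1,0)=-1→.X.X/X.OO; (1,1)=+0→.X.X/.XOO
ply 2: .XXX/..OO is terminal -1 (O); from .X.X/..OO depth 7

PV length from [.X.X/..OO]: 1 ply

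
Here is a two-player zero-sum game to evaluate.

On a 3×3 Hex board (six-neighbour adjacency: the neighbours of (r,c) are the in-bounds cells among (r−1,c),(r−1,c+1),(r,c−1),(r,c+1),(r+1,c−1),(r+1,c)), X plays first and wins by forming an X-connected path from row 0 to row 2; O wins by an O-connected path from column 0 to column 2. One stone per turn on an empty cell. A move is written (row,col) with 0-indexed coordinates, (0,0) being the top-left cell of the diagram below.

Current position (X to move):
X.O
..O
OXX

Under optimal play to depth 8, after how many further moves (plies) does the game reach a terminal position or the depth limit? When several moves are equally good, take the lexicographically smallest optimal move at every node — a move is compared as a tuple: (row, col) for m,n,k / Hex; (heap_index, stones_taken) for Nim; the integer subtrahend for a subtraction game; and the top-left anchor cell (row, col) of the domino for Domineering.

ply 1, X at X.O/..O/OXX | (0,1)=-1→XXO/..O/OXX; (1,0)=-1→X.O/X.O/OXX; (1,1)=+1→X.O/.XO/OXX*
ply 2, O at X.O/.XO/OXX | (0,1)=-1→XOO/.XO/OXX*; (1,0)=-1→X.O/OXO/OXX
ply 3, X at XOO/.XO/OXX | (1,0)=+1→XOO/XXO/OXX*
ply 4: XOO/XXO/OXX is terminal -1 (O); from X.O/..O/OXX depth 8

PV length from [X.O/..O/OXX]: 3 plies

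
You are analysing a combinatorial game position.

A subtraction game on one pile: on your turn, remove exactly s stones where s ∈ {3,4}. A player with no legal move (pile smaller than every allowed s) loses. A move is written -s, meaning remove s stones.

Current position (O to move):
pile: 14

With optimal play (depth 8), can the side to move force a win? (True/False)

O winning at [14]: False

ply 1, O at 14 | -3=-1→11*; -4=-1→10
ply 2, X at 11 | -3=+1→8*; -4=+1→7
ply 3, O at 8 | -3=-1→5*; -4=-1→4
ply 4, X at 5 | -3=+1→2*; -4=+1→1
ply 5: 2 is terminal -1 (O); from 14 depth 8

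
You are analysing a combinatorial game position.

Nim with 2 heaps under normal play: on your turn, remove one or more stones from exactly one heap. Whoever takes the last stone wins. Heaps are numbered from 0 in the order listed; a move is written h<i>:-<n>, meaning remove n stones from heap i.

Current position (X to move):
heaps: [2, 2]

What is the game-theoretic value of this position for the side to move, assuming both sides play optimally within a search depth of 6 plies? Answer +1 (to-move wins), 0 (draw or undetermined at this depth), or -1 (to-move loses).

value((2,2), X) = -1

p1 X@[(2,2)]: h0:-1[(1,2)]-1* h0:-2[(0,2)]-1 h1:-1[(2,1)]-1 h1:-2[(2,0)]-1
p2 O@[(1,2)]: h0:-1[(0,2)]-1 h1:-1[(1,1)]+1* h1:-2[(1,0)]-1
p3 X@[(1,1)]: h0:-1[(0,1)]-1* h1:-1[(1,0)]-1
p4 O@[(0,1)]: h1:-1[(0,0)]+1*
p5 X@[(0,0)] terminal -1; root [(2,2)] d6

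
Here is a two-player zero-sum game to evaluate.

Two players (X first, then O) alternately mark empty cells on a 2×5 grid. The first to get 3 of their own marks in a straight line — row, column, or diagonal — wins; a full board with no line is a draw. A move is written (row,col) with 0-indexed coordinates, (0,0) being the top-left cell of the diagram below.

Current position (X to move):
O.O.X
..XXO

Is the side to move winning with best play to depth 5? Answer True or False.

X winning at [O.O.X/..XXO]: True

p1 X@[O.O.X/..XXO]: (0,1)[OXO.X/..XXO]+0 (0,3)[O.OXX/..XXO]-1 (1,0)[O.O.X/X.XXO]-1 (1,1)[O.O.X/.XXXO]+1*
p2 O@[O.O.X/.XXXO] terminal -1; root [O.O.X/..XXO] d5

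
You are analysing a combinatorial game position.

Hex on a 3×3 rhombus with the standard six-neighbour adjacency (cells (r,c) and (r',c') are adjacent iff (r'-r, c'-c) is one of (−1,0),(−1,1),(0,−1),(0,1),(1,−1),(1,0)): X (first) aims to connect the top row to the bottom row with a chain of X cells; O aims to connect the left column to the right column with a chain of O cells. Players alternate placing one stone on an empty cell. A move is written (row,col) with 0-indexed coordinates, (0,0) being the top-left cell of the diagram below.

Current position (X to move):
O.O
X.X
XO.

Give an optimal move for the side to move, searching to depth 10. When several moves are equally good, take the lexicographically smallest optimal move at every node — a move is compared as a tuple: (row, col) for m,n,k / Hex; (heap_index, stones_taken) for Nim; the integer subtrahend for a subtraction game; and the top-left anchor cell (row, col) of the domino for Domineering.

ply 1, X at O.O/X.X/XO. | (0,1)=+1→OXO/X.X/XO.*; (1,1)=-1→O.O/XXX/XO.; (2,2)=-1→O.O/X.X/XOX
ply 2: OXO/X.X/XO. is terminal -1 (O); from O.O/X.X/XO. depth 10

X's best at [O.O/X.X/XO.]: (0,1)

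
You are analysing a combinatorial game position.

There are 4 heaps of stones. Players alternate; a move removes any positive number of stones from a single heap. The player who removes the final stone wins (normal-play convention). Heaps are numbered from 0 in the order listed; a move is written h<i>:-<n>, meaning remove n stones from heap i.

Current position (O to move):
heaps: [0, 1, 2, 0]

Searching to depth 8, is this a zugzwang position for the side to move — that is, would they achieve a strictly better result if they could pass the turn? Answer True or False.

p1 O@[(0,1,2,0)]: h1:-1[(0,0,2,0)]-1 h2:-1[(0,1,1,0)]+1* h2:-2[(0,1,0,0)]-1
p2 X@[(0,1,1,0)]: h1:-1[(0,0,1,0)]-1* h2:-1[(0,1,0,0)]-1
p3 O@[(0,0,1,0)]: h2:-1[(0,0,0,0)]+1*
p4 X@[(0,0,0,0)] terminal -1; root [(0,1,2,0)] d8
pass branch (X moves first from the same position):
  | p1 X@[(0,1,2,0)]: h1:-1[(0,0,2,0)]-1 h2:-1[(0,1,1,0)]+1* h2:-2[(0,1,0,0)]-1
  | p2 O@[(0,1,1,0)]: h1:-1[(0,0,1,0)]-1* h2:-1[(0,1,0,0)]-1
  | p3 X@[(0,0,1,0)]: h2:-1[(0,0,0,0)]+1*
  | p4 O@[(0,0,0,0)] terminal -1; root [(0,1,2,0)] d8
O moving scores +1; O passing scores -1

zugzwang((0,1,2,0), O) = False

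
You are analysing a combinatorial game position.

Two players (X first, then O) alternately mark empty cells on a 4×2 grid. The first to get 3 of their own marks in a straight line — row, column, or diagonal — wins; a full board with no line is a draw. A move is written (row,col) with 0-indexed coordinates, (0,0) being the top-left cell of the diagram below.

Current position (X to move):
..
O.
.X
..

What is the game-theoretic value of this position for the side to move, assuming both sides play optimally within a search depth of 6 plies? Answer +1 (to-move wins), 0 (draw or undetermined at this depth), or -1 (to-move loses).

value(../O./.X/.., X) = +1

[../O./.X/..] X move#1: (0,0):+0/X./O./.X/.., (0,1):+0/.X/O./.X/.., (1,1):+1/../OX/.X/..*, (2,0):+0/../O./XX/.., (3,0):+0/../O./.X/X., (3,1):+0/../O./.X/.X
[../OX/.X/..] O move#2: (0,0):-1/O./OX/.X/..*, (0,1):-1/.O/OX/.X/.., (2,0):-1/../OX/OX/.., (3,0):-1/../OX/.X/O., (3,1):-1/../OX/.X/.O
[O./OX/.X/..] X move#3: (0,1):+1/OX/OX/.X/..*, (2,0):+1/O./OX/XX/.., (3,0):-1/O./OX/.X/X., (3,1):+1/O./OX/.X/.X
[OX/OX/.X/..] end (terminal -1, O#4); searched ../O./.X/.. to 6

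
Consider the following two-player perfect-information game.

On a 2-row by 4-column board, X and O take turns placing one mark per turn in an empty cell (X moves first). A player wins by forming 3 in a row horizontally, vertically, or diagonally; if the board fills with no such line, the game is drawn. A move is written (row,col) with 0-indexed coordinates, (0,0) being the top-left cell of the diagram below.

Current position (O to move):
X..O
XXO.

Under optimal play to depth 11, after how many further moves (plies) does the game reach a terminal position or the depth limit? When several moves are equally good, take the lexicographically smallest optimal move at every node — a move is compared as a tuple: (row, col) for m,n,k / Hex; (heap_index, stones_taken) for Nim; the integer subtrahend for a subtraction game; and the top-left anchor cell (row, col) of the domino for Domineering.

PV length from [X..O/XXO.]: 3 plies

ply 1, O at X..O/XXO. | (0,1)=+0→XO.O/XXO.*; (0,2)=+0→X.OO/XXO.; (1,3)=+0→X..O/XXOO
ply 2, X at XO.O/XXO. | (0,2)=+0→XOXO/XXO.*; (1,3)=-1→XO.O/XXOX
ply 3, O at XOXO/XXO. | (1,3)=+0→XOXO/XXOO*
ply 4: XOXO/XXOO is terminal +0 (X); from X..O/XXO. depth 11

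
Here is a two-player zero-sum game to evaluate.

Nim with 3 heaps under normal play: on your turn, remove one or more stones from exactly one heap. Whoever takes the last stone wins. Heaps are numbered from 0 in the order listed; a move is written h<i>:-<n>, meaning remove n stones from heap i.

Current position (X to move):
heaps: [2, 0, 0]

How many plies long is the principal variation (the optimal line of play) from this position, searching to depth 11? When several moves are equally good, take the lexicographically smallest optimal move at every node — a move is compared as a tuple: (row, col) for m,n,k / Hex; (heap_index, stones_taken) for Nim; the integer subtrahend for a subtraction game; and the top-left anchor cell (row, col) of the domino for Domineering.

ply 1, X at (2,0,0) | h0:-1=-1→(1,0,0); h0:-2=+1→(0,0,0)*
ply 2: (0,0,0) is terminal -1 (O); from (2,0,0) depth 11

PV length from [(2,0,0)]: 1 ply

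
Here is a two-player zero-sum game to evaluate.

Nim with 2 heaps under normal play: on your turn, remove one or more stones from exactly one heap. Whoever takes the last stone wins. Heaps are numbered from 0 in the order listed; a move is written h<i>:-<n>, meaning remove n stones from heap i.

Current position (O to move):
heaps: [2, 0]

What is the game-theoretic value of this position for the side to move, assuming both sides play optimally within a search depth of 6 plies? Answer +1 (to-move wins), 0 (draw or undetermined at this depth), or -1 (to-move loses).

p1 O@[(2,0)]: h0:-1[(1,0)]-1 h0:-2[(0,0)]+1*
p2 X@[(0,0)] terminal -1; root [(2,0)] d6

value((2,0), O) = +1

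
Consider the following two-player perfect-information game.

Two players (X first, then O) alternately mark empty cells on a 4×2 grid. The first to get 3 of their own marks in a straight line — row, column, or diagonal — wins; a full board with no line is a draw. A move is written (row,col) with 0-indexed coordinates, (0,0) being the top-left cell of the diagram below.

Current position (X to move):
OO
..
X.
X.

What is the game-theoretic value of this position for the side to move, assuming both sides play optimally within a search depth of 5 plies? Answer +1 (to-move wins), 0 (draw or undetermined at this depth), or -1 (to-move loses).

value(OO/../X./X., X) = +1

[OO/../X./X.] X move#1: (1,0):+1/OO/X./X./X.*, (1,1):+0/OO/.X/X./X., (2,1):+0/OO/../XX/X., (3,1):+0/OO/../X./XX
[OO/X./X./X.] end (terminal -1, O#2); searched OO/../X./X. to 5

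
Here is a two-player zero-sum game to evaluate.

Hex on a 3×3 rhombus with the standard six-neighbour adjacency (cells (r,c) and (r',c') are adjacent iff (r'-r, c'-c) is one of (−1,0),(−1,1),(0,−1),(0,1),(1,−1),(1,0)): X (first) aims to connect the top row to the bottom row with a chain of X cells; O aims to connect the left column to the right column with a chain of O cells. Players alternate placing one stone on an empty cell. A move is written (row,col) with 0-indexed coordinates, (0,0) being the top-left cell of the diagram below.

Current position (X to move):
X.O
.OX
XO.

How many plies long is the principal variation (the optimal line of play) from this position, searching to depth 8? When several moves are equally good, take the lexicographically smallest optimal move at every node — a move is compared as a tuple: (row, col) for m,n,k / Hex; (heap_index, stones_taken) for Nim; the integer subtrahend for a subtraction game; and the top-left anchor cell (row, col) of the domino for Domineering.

[X.O/.OX/XO.] X move#1: (0,1):-1/XXO/.OX/XO., (1,0):+1/X.O/XOX/XO.*, (2,2):-1/X.O/.OX/XOX
[X.O/XOX/XO.] end (terminal -1, O#2); searched X.O/.OX/XO. to 8

PV length from [X.O/.OX/XO.]: 1 ply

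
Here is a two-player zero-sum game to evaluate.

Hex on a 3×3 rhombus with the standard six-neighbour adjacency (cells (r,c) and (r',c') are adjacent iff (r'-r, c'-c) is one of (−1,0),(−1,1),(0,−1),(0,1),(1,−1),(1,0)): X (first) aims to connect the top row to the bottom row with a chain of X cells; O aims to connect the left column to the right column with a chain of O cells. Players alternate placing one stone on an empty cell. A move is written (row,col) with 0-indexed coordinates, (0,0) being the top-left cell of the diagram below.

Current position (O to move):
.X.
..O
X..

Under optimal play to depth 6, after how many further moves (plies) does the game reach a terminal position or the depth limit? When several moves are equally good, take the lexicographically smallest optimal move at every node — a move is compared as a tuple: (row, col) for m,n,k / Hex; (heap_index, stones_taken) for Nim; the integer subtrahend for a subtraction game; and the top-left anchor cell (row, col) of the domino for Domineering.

PV length from [.X./..O/X..]: 4 plies

p1 O@[.X./..O/X..]: (0,0)[OX./..O/X..]-1* (0,2)[.XO/..O/X..]-1 (1,0)[.X./O.O/X..]-1 (1,1)[.X./.OO/X..]-1 (2,1)[.X./..O/XO.]-1 (2,2)[.X./..O/X.O]-1
p2 X@[OX./..O/X..]: (0,2)[OXX/..O/X..]+1* (1,0)[OX./X.O/X..]+1 (1,1)[OX./.XO/X..]+1 (2,1)[OX./..O/XX.]+1 (2,2)[OX./..O/X.X]+1
p3 O@[OXX/..O/X..]: (1,0)[OXX/O.O/X..]-1* (1,1)[OXX/.OO/X..]-1 (2,1)[OXX/..O/XO.]-1 (2,2)[OXX/..O/X.O]-1
p4 X@[OXX/O.O/X..]: (1,1)[OXX/OXO/X..]+1* (2,1)[OXX/O.O/XX.]-1 (2,2)[OXX/O.O/X.X]-1
p5 O@[OXX/OXO/X..] terminal -1; root [.X./..O/X..] d6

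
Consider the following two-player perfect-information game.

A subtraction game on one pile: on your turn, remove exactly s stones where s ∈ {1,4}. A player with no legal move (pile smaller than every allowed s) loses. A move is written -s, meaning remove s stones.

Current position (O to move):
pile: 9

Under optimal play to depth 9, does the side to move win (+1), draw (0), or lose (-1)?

value(9, O) = +1

[9] O move#1: -1:-1/8, -4:+1/5*
[5] X move#2: -1:-1/4*, -4:-1/1
[4] O move#3: -1:-1/3, -4:+1/0*
[0] end (terminal -1, X#4); searched 9 to 9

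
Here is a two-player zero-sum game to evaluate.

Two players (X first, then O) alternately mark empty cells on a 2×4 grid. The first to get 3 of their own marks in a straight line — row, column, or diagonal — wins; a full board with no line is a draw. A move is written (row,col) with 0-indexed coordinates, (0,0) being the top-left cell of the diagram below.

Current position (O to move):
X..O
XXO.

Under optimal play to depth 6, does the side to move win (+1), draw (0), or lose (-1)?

value(X..O/XXO., O) = 0

p1 O@[X..O/XXO.]: (0,1)[XO.O/XXO.]+0* (0,2)[X.OO/XXO.]+0 (1,3)[X..O/XXOO]+0
p2 X@[XO.O/XXO.]: (0,2)[XOXO/XXO.]+0* (1,3)[XO.O/XXOX]-1
p3 O@[XOXO/XXO.]: (1,3)[XOXO/XXOO]+0*
p4 X@[XOXO/XXOO] terminal +0; root [X..O/XXO.] d6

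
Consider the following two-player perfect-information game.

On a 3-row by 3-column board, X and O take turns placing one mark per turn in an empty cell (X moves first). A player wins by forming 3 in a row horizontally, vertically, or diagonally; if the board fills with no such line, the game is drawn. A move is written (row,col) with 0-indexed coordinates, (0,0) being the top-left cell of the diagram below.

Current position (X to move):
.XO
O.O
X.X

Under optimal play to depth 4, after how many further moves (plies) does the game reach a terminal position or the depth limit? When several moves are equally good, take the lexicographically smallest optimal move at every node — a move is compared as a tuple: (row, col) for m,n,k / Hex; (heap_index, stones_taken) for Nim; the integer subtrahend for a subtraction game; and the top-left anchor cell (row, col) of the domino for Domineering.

[.XO/O.O/X.X] X move#1: (0,0):-1/XXO/O.O/X.X, (1,1):+1/.XO/OXO/X.X*, (2,1):+1/.XO/O.O/XXX
[.XO/OXO/X.X] O move#2: (0,0):-1/OXO/OXO/X.X*, (2,1):-1/.XO/OXO/XOX
[OXO/OXO/X.X] X move#3: (2,1):+1/OXO/OXO/XXX*
[OXO/OXO/XXX] end (terminal -1, O#4); searched .XO/O.O/X.X to 4

PV length from [.XO/O.O/X.X]: 3 plies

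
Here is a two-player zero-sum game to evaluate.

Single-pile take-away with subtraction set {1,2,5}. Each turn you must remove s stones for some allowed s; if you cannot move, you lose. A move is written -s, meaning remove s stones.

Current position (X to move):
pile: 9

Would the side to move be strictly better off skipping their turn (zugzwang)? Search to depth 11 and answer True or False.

zugzwang(9, X) = True

p1 X@[9]: -1[8]-1* -2[7]-1 -5[4]-1
p2 O@[8]: -1[7]-1 -2[6]+1* -5[3]+1
p3 X@[6]: -1[5]-1* -2[4]-1 -5[1]-1
p4 O@[5]: -1[4]-1 -2[3]+1* -5[0]+1
p5 X@[3]: -1[2]-1* -2[1]-1
p6 O@[2]: -1[1]-1 -2[0]+1*
p7 X@[0] terminal -1; root [9] d11
if X skipped the turn, O would face:
~ p1 O@[9]: -1[8]-1* -2[7]-1 -5[4]-1
~ p2 X@[8]: -1[7]-1 -2[6]+1* -5[3]+1
~ p3 O@[6]: -1[5]-1* -2[4]-1 -5[1]-1
~ p4 X@[5]: -1[4]-1 -2[3]+1* -5[0]+1
~ p5 O@[3]: -1[2]-1* -2[1]-1
~ p6 X@[2]: -1[1]-1 -2[0]+1*
~ p7 O@[0] terminal -1; root [9] d11
compare (X): move=-1 vs pass=+1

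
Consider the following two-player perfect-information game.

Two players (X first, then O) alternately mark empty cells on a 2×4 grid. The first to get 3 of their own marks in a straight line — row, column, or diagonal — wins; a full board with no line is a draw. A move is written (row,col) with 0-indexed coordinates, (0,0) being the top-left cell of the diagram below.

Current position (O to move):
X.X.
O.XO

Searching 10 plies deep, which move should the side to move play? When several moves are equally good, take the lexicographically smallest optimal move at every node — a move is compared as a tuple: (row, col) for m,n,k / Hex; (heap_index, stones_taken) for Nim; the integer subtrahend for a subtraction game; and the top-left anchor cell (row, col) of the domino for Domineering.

[X.X./O.XO] O move#1: (0,1):+0/XOX./O.XO*, (0,3):-1/X.XO/O.XO, (1,1):-1/X.X./OOXO
[XOX./O.XO] X move#2: (0,3):+0/XOXX/O.XO*, (1,1):+0/XOX./OXXO
[XOXX/O.XO] O move#3: (1,1):+0/XOXX/OOXO*
[XOXX/OOXO] end (terminal +0, X#4); searched X.X./O.XO to 10

O's best at [X.X./O.XO]: (0,1)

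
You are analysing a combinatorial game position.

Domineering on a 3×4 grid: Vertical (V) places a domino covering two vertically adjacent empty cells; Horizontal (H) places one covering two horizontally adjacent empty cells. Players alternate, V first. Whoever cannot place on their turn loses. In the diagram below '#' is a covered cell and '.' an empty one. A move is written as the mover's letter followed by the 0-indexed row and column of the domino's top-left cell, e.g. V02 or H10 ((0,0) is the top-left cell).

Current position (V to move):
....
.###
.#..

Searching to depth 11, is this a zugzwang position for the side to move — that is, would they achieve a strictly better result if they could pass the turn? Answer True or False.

p1 V@[..../.###/.#..]: V00[#.../####/.#..]-1* V10[..../####/##..]-1
p2 H@[#.../####/.#..]: H01[###./####/.#..]+1* H02[#.##/####/.#..]+1 H22[#.../####/.###]+1
p3 V@[###./####/.#..] terminal -1; root [..../.###/.#..] d11
suppose V passes — search the same position with H to move:
pass> p1 H@[..../.###/.#..]: H00[##../.###/.#..]+1* H01[.##./.###/.#..]+1 H02[..##/.###/.#..]+1 H22[..../.###/.###]+1
pass> p2 V@[##../.###/.#..]: V10[##../####/##..]-1*
pass> p3 H@[##../####/##..]: H02[####/####/##..]+1* H22[##../####/####]+1
pass> p4 V@[####/####/##..] terminal -1; root [..../.###/.#..] d11
for V: play -1, pass -1

zugzwang(..../.###/.#.., V) = False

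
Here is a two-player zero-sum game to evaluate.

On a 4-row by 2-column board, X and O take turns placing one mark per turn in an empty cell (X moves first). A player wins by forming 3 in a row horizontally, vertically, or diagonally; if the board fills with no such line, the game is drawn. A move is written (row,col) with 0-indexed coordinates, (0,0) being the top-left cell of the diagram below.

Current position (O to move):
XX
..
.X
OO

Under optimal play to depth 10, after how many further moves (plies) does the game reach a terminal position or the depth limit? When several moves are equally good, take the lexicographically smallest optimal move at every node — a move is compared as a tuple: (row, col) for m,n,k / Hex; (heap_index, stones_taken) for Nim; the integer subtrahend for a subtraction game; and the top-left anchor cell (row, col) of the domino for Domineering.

PV length from [XX/../.X/OO]: 3 plies

[XX/../.X/OO] O move#1: (1,0):-1/XX/O./.X/OO, (1,1):+0/XX/.O/.X/OO*, (2,0):-1/XX/../OX/OO
[XX/.O/.X/OO] X move#2: (1,0):+0/XX/XO/.X/OO*, (2,0):+0/XX/.O/XX/OO
[XX/XO/.X/OO] O move#3: (2,0):+0/XX/XO/OX/OO*
[XX/XO/OX/OO] end (terminal +0, X#4); searched XX/../.X/OO to 10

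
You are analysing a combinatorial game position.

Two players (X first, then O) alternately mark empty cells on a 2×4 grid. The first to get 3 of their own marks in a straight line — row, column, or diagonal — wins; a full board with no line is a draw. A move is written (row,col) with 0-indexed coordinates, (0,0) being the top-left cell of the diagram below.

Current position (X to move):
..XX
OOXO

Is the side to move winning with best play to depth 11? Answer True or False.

X winning at [..XX/OOXO]: True

p1 X@[..XX/OOXO]: (0,0)[X.XX/OOXO]+0 (0,1)[.XXX/OOXO]+1*
p2 O@[.XXX/OOXO] terminal -1; root [..XX/OOXO] d11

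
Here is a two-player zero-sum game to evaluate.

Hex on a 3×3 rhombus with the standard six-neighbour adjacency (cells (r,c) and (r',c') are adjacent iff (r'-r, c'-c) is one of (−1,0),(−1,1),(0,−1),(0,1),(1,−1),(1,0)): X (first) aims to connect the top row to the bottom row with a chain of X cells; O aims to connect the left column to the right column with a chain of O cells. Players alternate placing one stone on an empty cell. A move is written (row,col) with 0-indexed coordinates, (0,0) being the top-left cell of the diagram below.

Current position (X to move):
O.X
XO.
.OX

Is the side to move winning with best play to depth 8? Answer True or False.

X winning at [O.X/XO./.OX]: True

[O.X/XO./.OX] X move#1: (0,1):+1/OXX/XO./.OX*, (1,2):+1/O.X/XOX/.OX, (2,0):+1/O.X/XO./XOX
[OXX/XO./.OX] O move#2: (1,2):-1/OXX/XOO/.OX*, (2,0):-1/OXX/XO./OOX
[OXX/XOO/.OX] X move#3: (2,0):+1/OXX/XOO/XOX*
[OXX/XOO/XOX] end (terminal -1, O#4); searched O.X/XO./.OX to 8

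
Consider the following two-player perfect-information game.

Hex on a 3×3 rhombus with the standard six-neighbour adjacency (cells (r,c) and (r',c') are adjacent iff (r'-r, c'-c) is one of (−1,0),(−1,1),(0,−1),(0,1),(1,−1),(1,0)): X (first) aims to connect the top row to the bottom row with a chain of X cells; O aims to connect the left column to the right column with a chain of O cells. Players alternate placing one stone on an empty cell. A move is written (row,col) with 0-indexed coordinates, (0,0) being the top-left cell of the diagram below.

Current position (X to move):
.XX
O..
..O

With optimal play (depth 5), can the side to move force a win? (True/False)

[.XX/O../..O] X move#1: (0,0):-1/XXX/O../..O, (1,1):+1/.XX/OX./..O*, (1,2):-1/.XX/O.X/..O, (2,0):-1/.XX/O../X.O, (2,1):+1/.XX/O../.XO
[.XX/OX./..O] O move#2: (0,0):-1/OXX/OX./..O*, (1,2):-1/.XX/OXO/..O, (2,0):-1/.XX/OX./O.O, (2,1):-1/.XX/OX./.OO
[OXX/OX./..O] X move#3: (1,2):+1/OXX/OXX/..O*, (2,0):+1/OXX/OX./X.O, (2,1):+1/OXX/OX./.XO
[OXX/OXX/..O] O move#4: (2,0):-1/OXX/OXX/O.O*, (2,1):-1/OXX/OXX/.OO
[OXX/OXX/O.O] X move#5: (2,1):+1/OXX/OXX/OXO*
[OXX/OXX/OXO] end (terminal -1, O#6); searched .XX/O../..O to 5

X winning at [.XX/O../..O]: True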